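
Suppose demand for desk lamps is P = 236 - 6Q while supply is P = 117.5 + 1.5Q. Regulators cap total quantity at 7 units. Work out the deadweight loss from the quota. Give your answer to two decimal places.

Without the quota, 236 - 6Q = 117.5 + 1.5Q gives Q* = 15.8.
At Q = 7 the demand price is 236 - 6(7) = 194 and the supply price is 117.5 + 1.5(7) = 128.
DWL = (1/2)(gap between curves at 7) x (Q* - 7) = (1/2)(66)(8.8) = 290.4.

290.40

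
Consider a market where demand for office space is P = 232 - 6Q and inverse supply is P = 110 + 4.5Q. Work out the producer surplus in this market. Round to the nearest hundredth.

Setting demand equal to supply, 122 = 10.5Q, so Q* = 11.619 and P* = 162.2857.
The supply curve's price intercept is 110, so PS = (1/2)(Q*)(P* - 110) = (1/2)(11.619)(52.2857) = 303.7551.

303.76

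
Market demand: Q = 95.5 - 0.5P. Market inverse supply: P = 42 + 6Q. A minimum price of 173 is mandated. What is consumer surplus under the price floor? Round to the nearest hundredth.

81.00

Rewriting demand in inverse form: P = 191 - 2Q.
Free-market equilibrium: 191 - 2Q = 42 + 6Q gives Q* = 18.625, P* = 153.75.
At P = 173, buyers demand (191 - 173)/2 = 9 while sellers would supply more, so the quantity traded is 9 at price 173.
CS is the triangle under demand above 173: (1/2)(9)(191 - 173) = 81.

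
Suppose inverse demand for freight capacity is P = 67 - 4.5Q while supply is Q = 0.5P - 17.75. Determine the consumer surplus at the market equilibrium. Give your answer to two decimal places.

Rewriting supply in inverse form: P = 35.5 + 2Q.
Set 67 - 4.5Q = 35.5 + 2Q, which gives 31.5 = 6.5Q, so Q* = 4.8462 and P* = 67 - 4.5(4.8462) = 45.1923.
Consumer surplus is the triangle under demand above P*: (1/2)(4.8462)(67 - 45.1923) = (1/2)(4.8462)(21.8077) = 52.8417.

52.84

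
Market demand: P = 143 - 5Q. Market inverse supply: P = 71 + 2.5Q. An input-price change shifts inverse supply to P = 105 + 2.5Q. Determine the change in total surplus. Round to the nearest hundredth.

Initial equilibrium: Q_0 = 9.6, P_0 = 95; CS_0 = (1/2)(9.6)(48) = 230.4, PS_0 = (1/2)(9.6)(24) = 115.2.
New equilibrium: 143 - 5Q = 105 + 2.5Q gives Q_1 = 5.0667, P_1 = 117.6667; CS_1 = 64.1778, PS_1 = 32.0889.
Change in total surplus = (64.1778 + 32.0889) - (230.4 + 115.2) = -249.3333.

-249.33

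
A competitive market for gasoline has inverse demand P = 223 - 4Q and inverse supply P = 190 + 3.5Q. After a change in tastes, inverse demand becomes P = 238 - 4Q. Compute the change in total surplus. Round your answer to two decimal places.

Initial equilibrium: Q_0 = 4.4, P_0 = 205.4; CS_0 = (1/2)(4.4)(17.6) = 38.72, PS_0 = (1/2)(4.4)(15.4) = 33.88.
New equilibrium: 238 - 4Q = 190 + 3.5Q gives Q_1 = 6.4, P_1 = 212.4; CS_1 = 81.92, PS_1 = 71.68.
Change in total surplus = (81.92 + 71.68) - (38.72 + 33.88) = 81.

81.00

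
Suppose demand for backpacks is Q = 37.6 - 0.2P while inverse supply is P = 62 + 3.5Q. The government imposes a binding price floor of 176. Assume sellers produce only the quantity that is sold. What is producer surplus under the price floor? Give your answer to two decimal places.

263.52

Rewriting demand in inverse form: P = 188 - 5Q.
Without the control, 188 - 5Q = 62 + 3.5Q so Q* = 14.8235 and P* = 113.8824.
At P = 176, buyers demand (188 - 176)/5 = 2.4 while sellers would supply more, so the quantity traded is 2.4 at price 176.
The supply price at Q = 2.4 is 70.4. PS is the trapezoid between 176 and supply over [0, 2.4]: (1/2)[(176 - 62) + (176 - 70.4)](2.4) = 263.52.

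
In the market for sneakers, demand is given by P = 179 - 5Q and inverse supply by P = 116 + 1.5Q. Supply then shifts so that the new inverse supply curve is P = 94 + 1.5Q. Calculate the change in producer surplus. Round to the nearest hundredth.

57.80

Initial equilibrium: Q_0 = 9.6923, P_0 = 130.5385; CS_0 = (1/2)(9.6923)(48.4615) = 234.8521, PS_0 = (1/2)(9.6923)(14.5385) = 70.4556.
New equilibrium: 179 - 5Q = 94 + 1.5Q gives Q_1 = 13.0769, P_1 = 113.6154; CS_1 = 427.5148, PS_1 = 128.2544.
Change in producer surplus = 128.2544 - 70.4556 = 57.7988.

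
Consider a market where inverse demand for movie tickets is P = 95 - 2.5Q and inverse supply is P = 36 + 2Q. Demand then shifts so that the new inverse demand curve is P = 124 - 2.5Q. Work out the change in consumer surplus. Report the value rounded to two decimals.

Initial equilibrium: Q_0 = 13.1111, P_0 = 62.2222; CS_0 = (1/2)(13.1111)(32.7778) = 214.8765, PS_0 = (1/2)(13.1111)(26.2222) = 171.9012.
New equilibrium: 124 - 2.5Q = 36 + 2Q gives Q_1 = 19.5556, P_1 = 75.1111; CS_1 = 478.0247, PS_1 = 382.4198.
Change in consumer surplus = 478.0247 - 214.8765 = 263.1481.

263.15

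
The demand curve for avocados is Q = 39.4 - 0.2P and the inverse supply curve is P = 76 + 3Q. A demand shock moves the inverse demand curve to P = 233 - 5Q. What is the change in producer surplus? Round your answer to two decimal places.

234.56

Rewriting demand in inverse form: P = 197 - 5Q.
Initial equilibrium: Q_0 = 15.125, P_0 = 121.375; CS_0 = (1/2)(15.125)(75.625) = 571.9141, PS_0 = (1/2)(15.125)(45.375) = 343.1484.
New equilibrium: 233 - 5Q = 76 + 3Q gives Q_1 = 19.625, P_1 = 134.875; CS_1 = 962.8516, PS_1 = 577.7109.
Change in producer surplus = 577.7109 - 343.1484 = 234.5625.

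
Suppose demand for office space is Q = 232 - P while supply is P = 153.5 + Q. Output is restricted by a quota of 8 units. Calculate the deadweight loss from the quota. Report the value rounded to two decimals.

Rewriting demand in inverse form: P = 232 - Q.
Unrestricted equilibrium: Q* = (232 - 153.5)/(1 + 1) = 39.25.
At Q = 8 the demand price is 232 - (8) = 224 and the supply price is 153.5 + (8) = 161.5.
Deadweight loss is the triangle between the curves from 8 to 39.25: (1/2)(224 - 161.5)(39.25 - 8) = 976.5625.

976.56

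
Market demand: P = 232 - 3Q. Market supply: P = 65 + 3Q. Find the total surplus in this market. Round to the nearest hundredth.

2324.08

Setting demand equal to supply, 167 = 6Q, so Q* = 27.8333 and P* = 148.5.
Total surplus is the full triangle between the curves from 0 to Q*: (1/2)(27.8333)(232 - 65) = 2324.0833.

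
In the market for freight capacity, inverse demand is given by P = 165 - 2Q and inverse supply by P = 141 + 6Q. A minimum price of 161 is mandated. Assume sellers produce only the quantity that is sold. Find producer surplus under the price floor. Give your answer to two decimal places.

28.00

Free-market equilibrium: 165 - 2Q = 141 + 6Q gives Q* = 3, P* = 159.
At the floor price 161, quantity demanded is (165 - 161)/2 = 2; demand is the short side, so Q = 2 trades at P = 161.
The supply price at Q = 2 is 153. PS is the trapezoid between 161 and supply over [0, 2]: (1/2)[(161 - 141) + (161 - 153)](2) = 28.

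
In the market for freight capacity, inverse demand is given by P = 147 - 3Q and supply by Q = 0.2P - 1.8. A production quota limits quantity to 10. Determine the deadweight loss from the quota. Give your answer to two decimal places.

Rewriting supply in inverse form: P = 9 + 5Q.
Without the quota, 147 - 3Q = 9 + 5Q gives Q* = 17.25.
At Q = 10 the demand price is 147 - 3(10) = 117 and the supply price is 9 + 5(10) = 59.
DWL = (1/2)(gap between curves at 10) x (Q* - 10) = (1/2)(58)(7.25) = 210.25.

210.25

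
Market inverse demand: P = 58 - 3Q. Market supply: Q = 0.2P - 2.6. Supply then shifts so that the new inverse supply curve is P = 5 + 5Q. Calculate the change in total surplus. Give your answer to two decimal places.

Rewriting supply in inverse form: P = 13 + 5Q.
Initial equilibrium: Q_0 = 5.625, P_0 = 41.125; CS_0 = (1/2)(5.625)(16.875) = 47.4609, PS_0 = (1/2)(5.625)(28.125) = 79.1016.
New equilibrium: 58 - 3Q = 5 + 5Q gives Q_1 = 6.625, P_1 = 38.125; CS_1 = 65.8359, PS_1 = 109.7266.
Change in total surplus = (65.8359 + 109.7266) - (47.4609 + 79.1016) = 49.

49.00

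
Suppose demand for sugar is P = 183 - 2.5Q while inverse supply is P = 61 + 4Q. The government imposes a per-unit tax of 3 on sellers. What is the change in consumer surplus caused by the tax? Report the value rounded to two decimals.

Pre-tax equilibrium: 183 - 2.5Q = 61 + 4Q gives Q* = 18.7692, P* = 136.0769.
A tax on sellers shifts supply up by 3: 183 - 2.5Q = 61 + 4Q + 3, so Q_t = 18.3077. Buyers pay P_b = 137.2308; sellers receive P_s = P_b - 3 = 134.2308.
CS falls from (1/2)(18.7692)(46.9231) = 440.355 to (1/2)(18.3077)(45.7692) = 418.9645, a change of -21.3905.

-21.39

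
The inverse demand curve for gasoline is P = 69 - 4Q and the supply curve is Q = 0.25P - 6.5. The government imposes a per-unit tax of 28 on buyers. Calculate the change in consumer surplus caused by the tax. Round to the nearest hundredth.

Rewriting supply in inverse form: P = 26 + 4Q.
Without the tax, 69 - 4Q = 26 + 4Q so Q* = 5.375 and P* = 47.5.
A tax on buyers shifts demand down by 28: (69 - 28) - 4Q = 26 + 4Q, so Q_t = 1.875. Buyers pay P_b = 61.5; sellers receive P_s = P_b - 28 = 33.5.
CS falls from (1/2)(5.375)(21.5) = 57.7812 to (1/2)(1.875)(7.5) = 7.0312, a change of -50.75.

-50.75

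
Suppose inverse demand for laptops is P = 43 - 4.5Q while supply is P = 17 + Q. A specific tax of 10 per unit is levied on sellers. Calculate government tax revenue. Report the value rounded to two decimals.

29.09

Pre-tax equilibrium: 43 - 4.5Q = 17 + Q gives Q* = 4.7273, P* = 21.7273.
A tax on sellers shifts supply up by 10: 43 - 4.5Q = 17 + Q + 10, so Q_t = 2.9091. Buyers pay P_b = 29.9091; sellers receive P_s = P_b - 10 = 19.9091.
Tax revenue = t x Q_t = 10 x 2.9091 = 29.0909.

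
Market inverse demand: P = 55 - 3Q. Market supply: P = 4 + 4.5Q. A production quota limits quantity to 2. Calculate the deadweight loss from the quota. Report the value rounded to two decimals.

86.40

Without the quota, 55 - 3Q = 4 + 4.5Q gives Q* = 6.8.
At Q = 2 the demand price is 55 - 3(2) = 49 and the supply price is 4 + 4.5(2) = 13.
DWL = (1/2)(gap between curves at 2) x (Q* - 2) = (1/2)(36)(4.8) = 86.4.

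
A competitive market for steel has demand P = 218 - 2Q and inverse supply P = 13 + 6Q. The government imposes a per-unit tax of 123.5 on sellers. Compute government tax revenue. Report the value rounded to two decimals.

1258.16

Without the tax, 218 - 2Q = 13 + 6Q so Q* = 25.625 and P* = 166.75.
With the tax, sellers need 123.5 more per unit: 218 - 2Q = 13 + 6Q + 123.5, so Q_t = 10.1875. Buyers pay P_b = 197.625; sellers receive P_s = P_b - 123.5 = 74.125.
Tax revenue = t x Q_t = 123.5 x 10.1875 = 1258.1562.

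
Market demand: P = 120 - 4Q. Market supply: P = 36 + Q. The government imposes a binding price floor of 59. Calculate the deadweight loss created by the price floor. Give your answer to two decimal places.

Free-market equilibrium: 120 - 4Q = 36 + Q gives Q* = 16.8, P* = 52.8.
At the floor price 59, quantity demanded is (120 - 59)/4 = 15.25; demand is the short side, so Q = 15.25 trades at P = 59.
At Q = 15.25 the demand price is 59 and the supply price is 51.25. Deadweight loss is the triangle between the curves from 15.25 to 16.8: (1/2)(59 - 51.25)(16.8 - 15.25) = 6.0062.

6.01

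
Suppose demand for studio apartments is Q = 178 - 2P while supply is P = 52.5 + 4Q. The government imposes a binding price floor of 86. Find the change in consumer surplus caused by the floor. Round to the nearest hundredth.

-7.45

Rewriting demand in inverse form: P = 89 - 0.5Q.
Free-market equilibrium: 89 - 0.5Q = 52.5 + 4Q gives Q* = 8.1111, P* = 84.9444.
At the floor price 86, quantity demanded is (89 - 86)/0.5 = 6; demand is the short side, so Q = 6 trades at P = 86.
CS goes from (1/2)(8.1111)(4.0556) = 16.4475 to 9 (computed as (89 - 86)(6) - (1/2)(0.5)(6)^2), a change of -7.4475.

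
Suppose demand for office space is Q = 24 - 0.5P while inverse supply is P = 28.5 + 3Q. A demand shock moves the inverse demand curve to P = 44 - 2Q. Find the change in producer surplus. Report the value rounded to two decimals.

-8.40

Rewriting demand in inverse form: P = 48 - 2Q.
Initial equilibrium: Q_0 = 3.9, P_0 = 40.2; CS_0 = (1/2)(3.9)(7.8) = 15.21, PS_0 = (1/2)(3.9)(11.7) = 22.815.
New equilibrium: 44 - 2Q = 28.5 + 3Q gives Q_1 = 3.1, P_1 = 37.8; CS_1 = 9.61, PS_1 = 14.415.
Change in producer surplus = 14.415 - 22.815 = -8.4.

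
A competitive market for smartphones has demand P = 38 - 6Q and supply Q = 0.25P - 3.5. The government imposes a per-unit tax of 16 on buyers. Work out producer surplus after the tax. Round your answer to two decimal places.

1.28

Rewriting supply in inverse form: P = 14 + 4Q.
Without the tax, 38 - 6Q = 14 + 4Q so Q* = 2.4 and P* = 23.6.
A tax on buyers shifts demand down by 16: (38 - 16) - 6Q = 14 + 4Q, so Q_t = 0.8. Buyers pay P_b = 33.2; sellers receive P_s = P_b - 16 = 17.2.
Producer surplus is the triangle above supply below P_s: (1/2)(0.8)(17.2 - 14) = 1.28.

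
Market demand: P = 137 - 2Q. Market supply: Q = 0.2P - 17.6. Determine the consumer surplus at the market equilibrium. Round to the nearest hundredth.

49.00

Rewriting supply in inverse form: P = 88 + 5Q.
Set 137 - 2Q = 88 + 5Q, which gives 49 = 7Q, so Q* = 7 and P* = 137 - 2(7) = 123.
Consumer surplus is the triangle under demand above P*: (1/2)(7)(137 - 123) = (1/2)(7)(14) = 49.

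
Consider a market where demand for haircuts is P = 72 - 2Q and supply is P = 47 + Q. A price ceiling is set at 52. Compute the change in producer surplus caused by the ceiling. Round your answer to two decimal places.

-22.22

Without the control, 72 - 2Q = 47 + Q so Q* = 8.3333 and P* = 55.3333.
At P = 52, sellers supply (52 - 47)/1 = 5 while buyers want more, so the quantity traded is 5 at price 52.
PS goes from (1/2)(8.3333)(8.3333) = 34.7222 to 12.5 (computed as (52 - 47)(5) - (1/2)(1)(5)^2), a change of -22.2222.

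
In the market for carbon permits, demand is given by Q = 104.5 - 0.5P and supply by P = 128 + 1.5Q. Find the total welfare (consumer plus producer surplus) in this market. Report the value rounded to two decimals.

Rewriting demand in inverse form: P = 209 - 2Q.
Set 209 - 2Q = 128 + 1.5Q, which gives 81 = 3.5Q, so Q* = 23.1429 and P* = 209 - 2(23.1429) = 162.7143.
CS = (1/2)(23.1429)(46.2857) = 535.5918 and PS = (1/2)(23.1429)(34.7143) = 401.6939, so total surplus = 937.2857.

937.29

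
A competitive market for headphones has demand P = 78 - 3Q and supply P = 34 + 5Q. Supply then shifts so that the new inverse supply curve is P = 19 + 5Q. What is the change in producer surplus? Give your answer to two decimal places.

Initial equilibrium: Q_0 = 5.5, P_0 = 61.5; CS_0 = (1/2)(5.5)(16.5) = 45.375, PS_0 = (1/2)(5.5)(27.5) = 75.625.
New equilibrium: 78 - 3Q = 19 + 5Q gives Q_1 = 7.375, P_1 = 55.875; CS_1 = 81.5859, PS_1 = 135.9766.
Change in producer surplus = 135.9766 - 75.625 = 60.3516.

60.35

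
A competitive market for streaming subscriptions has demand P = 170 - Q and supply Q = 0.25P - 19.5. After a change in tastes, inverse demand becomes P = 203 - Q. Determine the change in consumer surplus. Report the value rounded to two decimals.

143.22

Rewriting supply in inverse form: P = 78 + 4Q.
Initial equilibrium: Q_0 = 18.4, P_0 = 151.6; CS_0 = (1/2)(18.4)(18.4) = 169.28, PS_0 = (1/2)(18.4)(73.6) = 677.12.
New equilibrium: 203 - Q = 78 + 4Q gives Q_1 = 25, P_1 = 178; CS_1 = 312.5, PS_1 = 1250.
Change in consumer surplus = 312.5 - 169.28 = 143.22.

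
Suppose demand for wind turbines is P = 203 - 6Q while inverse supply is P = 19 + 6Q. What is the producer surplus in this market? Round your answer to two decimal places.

Equilibrium: 203 - 6Q = 19 + 6Q, so Q* = 15.3333 and P* = 111.
Producer surplus is the triangle above supply below P*: (1/2)(15.3333)(111 - 19) = (1/2)(15.3333)(92) = 705.3333.

705.33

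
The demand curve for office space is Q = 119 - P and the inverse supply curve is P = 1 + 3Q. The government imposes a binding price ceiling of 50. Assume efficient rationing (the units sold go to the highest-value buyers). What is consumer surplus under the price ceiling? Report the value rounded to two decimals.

Rewriting demand in inverse form: P = 119 - Q.
Free-market equilibrium: 119 - Q = 1 + 3Q gives Q* = 29.5, P* = 89.5.
At the ceiling price 50, quantity supplied is (50 - 1)/3 = 16.3333; supply is the short side, so Q = 16.3333 trades at P = 50.
The demand price at Q = 16.3333 is 102.6667. CS is the trapezoid between demand and 50 over [0, 16.3333]: (1/2)[(119 - 50) + (102.6667 - 50)](16.3333) = 993.6111.

993.61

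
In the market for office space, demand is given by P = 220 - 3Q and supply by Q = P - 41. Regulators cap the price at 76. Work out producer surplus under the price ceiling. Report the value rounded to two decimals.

Rewriting supply in inverse form: P = 41 + Q.
Free-market equilibrium: 220 - 3Q = 41 + Q gives Q* = 44.75, P* = 85.75.
At P = 76, sellers supply (76 - 41)/1 = 35 while buyers want more, so the quantity traded is 35 at price 76.
PS is the triangle above supply below 76: (1/2)(35)(76 - 41) = 612.5.

612.50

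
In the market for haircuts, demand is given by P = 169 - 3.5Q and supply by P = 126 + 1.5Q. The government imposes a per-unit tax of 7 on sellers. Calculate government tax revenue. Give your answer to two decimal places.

Without the tax, 169 - 3.5Q = 126 + 1.5Q so Q* = 8.6 and P* = 138.9.
A tax on sellers shifts supply up by 7: 169 - 3.5Q = 126 + 1.5Q + 7, so Q_t = 7.2. Buyers pay P_b = 143.8; sellers receive P_s = P_b - 7 = 136.8.
Revenue is the tax times quantity traded: 7 x 7.2 = 50.4.

50.40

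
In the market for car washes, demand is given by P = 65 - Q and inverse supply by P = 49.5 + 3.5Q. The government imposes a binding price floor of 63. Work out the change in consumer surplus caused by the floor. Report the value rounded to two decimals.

Without the control, 65 - Q = 49.5 + 3.5Q so Q* = 3.4444 and P* = 61.5556.
At P = 63, buyers demand (65 - 63)/1 = 2 while sellers would supply more, so the quantity traded is 2 at price 63.
CS goes from (1/2)(3.4444)(3.4444) = 5.9321 to 2 (computed as (65 - 63)(2) - (1/2)(1)(2)^2), a change of -3.9321.

-3.93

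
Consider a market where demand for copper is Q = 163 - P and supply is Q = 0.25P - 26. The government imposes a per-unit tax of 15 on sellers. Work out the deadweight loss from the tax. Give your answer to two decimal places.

22.50

Rewriting demand in inverse form: P = 163 - Q.
Rewriting supply in inverse form: P = 104 + 4Q.
Without the tax, 163 - Q = 104 + 4Q so Q* = 11.8 and P* = 151.2.
A tax on sellers shifts supply up by 15: 163 - Q = 104 + 4Q + 15, so Q_t = 8.8. Buyers pay P_b = 154.2; sellers receive P_s = P_b - 15 = 139.2.
The welfare triangle lost has base Q* - Q_t = 3 and height t = 15, so DWL = (1/2)(3)(15) = 22.5.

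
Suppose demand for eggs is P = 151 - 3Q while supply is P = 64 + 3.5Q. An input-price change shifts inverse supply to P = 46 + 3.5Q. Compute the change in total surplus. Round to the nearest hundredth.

265.85

Initial equilibrium: Q_0 = 13.3846, P_0 = 110.8462; CS_0 = (1/2)(13.3846)(40.1538) = 268.7219, PS_0 = (1/2)(13.3846)(46.8462) = 313.5089.
New equilibrium: 151 - 3Q = 46 + 3.5Q gives Q_1 = 16.1538, P_1 = 102.5385; CS_1 = 391.4201, PS_1 = 456.6568.
Change in total surplus = (391.4201 + 456.6568) - (268.7219 + 313.5089) = 265.8462.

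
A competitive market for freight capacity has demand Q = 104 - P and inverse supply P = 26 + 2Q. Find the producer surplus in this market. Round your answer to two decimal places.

676.00

Rewriting demand in inverse form: P = 104 - Q.
Setting demand equal to supply, 78 = 3Q, so Q* = 26 and P* = 78.
Producer surplus is the triangle above supply below P*: (1/2)(26)(78 - 26) = (1/2)(26)(52) = 676.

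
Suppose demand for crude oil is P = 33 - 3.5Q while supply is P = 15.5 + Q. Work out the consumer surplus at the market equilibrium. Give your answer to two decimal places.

26.47

Setting demand equal to supply, 17.5 = 4.5Q, so Q* = 3.8889 and P* = 19.3889.
CS is the area between the demand curve and P* from 0 to Q*: (1/2)(3.8889)(13.6111) = 26.466.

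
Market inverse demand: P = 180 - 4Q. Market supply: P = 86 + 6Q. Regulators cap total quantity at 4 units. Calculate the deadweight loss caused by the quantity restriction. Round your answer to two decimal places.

145.80

Unrestricted equilibrium: Q* = (180 - 86)/(4 + 6) = 9.4.
At Q = 4 the demand price is 180 - 4(4) = 164 and the supply price is 86 + 6(4) = 110.
Deadweight loss is the triangle between the curves from 4 to 9.4: (1/2)(164 - 110)(9.4 - 4) = 145.8.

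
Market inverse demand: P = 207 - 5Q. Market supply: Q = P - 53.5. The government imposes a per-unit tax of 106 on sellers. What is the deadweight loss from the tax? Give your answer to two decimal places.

936.33

Rewriting supply in inverse form: P = 53.5 + Q.
Without the tax, 207 - 5Q = 53.5 + Q so Q* = 25.5833 and P* = 79.0833.
A tax on sellers shifts supply up by 106: 207 - 5Q = 53.5 + Q + 106, so Q_t = 7.9167. Buyers pay P_b = 167.4167; sellers receive P_s = P_b - 106 = 61.4167.
The welfare triangle lost has base Q* - Q_t = 17.6667 and height t = 106, so DWL = (1/2)(17.6667)(106) = 936.3333.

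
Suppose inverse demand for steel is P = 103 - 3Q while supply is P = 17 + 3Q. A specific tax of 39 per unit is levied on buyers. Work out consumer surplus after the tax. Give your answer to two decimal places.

Pre-tax equilibrium: 103 - 3Q = 17 + 3Q gives Q* = 14.3333, P* = 60.
With the tax, buyers' net willingness to pay falls by 39: (103 - 39) - 3Q = 17 + 3Q, so Q_t = 7.8333. Buyers pay P_b = 79.5; sellers receive P_s = P_b - 39 = 40.5.
CS = (1/2)(Q_t)(103 - P_b) = (1/2)(7.8333)(23.5) = 92.0417.

92.04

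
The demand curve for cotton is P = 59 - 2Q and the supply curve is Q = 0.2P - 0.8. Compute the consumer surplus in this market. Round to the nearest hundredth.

61.73

Rewriting supply in inverse form: P = 4 + 5Q.
Set 59 - 2Q = 4 + 5Q, which gives 55 = 7Q, so Q* = 7.8571 and P* = 59 - 2(7.8571) = 43.2857.
Consumer surplus is the triangle under demand above P*: (1/2)(7.8571)(59 - 43.2857) = (1/2)(7.8571)(15.7143) = 61.7347.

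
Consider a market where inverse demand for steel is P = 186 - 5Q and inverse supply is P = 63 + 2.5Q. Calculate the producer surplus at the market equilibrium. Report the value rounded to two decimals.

Setting demand equal to supply, 123 = 7.5Q, so Q* = 16.4 and P* = 104.
PS is the area between P* and the supply curve from 0 to Q*: (1/2)(16.4)(41) = 336.2.

336.20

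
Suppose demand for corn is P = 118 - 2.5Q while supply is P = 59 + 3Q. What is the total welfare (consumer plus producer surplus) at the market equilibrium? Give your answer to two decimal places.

Setting demand equal to supply, 59 = 5.5Q, so Q* = 10.7273 and P* = 91.1818.
Total surplus is the full triangle between the curves from 0 to Q*: (1/2)(10.7273)(118 - 59) = 316.4545.

316.45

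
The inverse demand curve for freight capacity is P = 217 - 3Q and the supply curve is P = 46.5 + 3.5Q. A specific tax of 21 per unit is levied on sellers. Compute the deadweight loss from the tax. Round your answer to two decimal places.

33.92

Pre-tax equilibrium: 217 - 3Q = 46.5 + 3.5Q gives Q* = 26.2308, P* = 138.3077.
With the tax, sellers need 21 more per unit: 217 - 3Q = 46.5 + 3.5Q + 21, so Q_t = 23. Buyers pay P_b = 148; sellers receive P_s = P_b - 21 = 127.
Deadweight loss is the triangle between the curves from Q_t to Q*: (1/2)(26.2308 - 23)(21) = 33.9231.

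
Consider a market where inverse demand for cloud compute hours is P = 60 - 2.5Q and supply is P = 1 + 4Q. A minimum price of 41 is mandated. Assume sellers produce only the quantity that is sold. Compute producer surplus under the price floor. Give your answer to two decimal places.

Free-market equilibrium: 60 - 2.5Q = 1 + 4Q gives Q* = 9.0769, P* = 37.3077.
At the floor price 41, quantity demanded is (60 - 41)/2.5 = 7.6; demand is the short side, so Q = 7.6 trades at P = 41.
The supply price at Q = 7.6 is 31.4. PS is the trapezoid between 41 and supply over [0, 7.6]: (1/2)[(41 - 1) + (41 - 31.4)](7.6) = 188.48.

188.48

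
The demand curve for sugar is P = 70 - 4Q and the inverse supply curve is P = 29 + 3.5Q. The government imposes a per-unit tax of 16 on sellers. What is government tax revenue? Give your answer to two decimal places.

Pre-tax equilibrium: 70 - 4Q = 29 + 3.5Q gives Q* = 5.4667, P* = 48.1333.
A tax on sellers shifts supply up by 16: 70 - 4Q = 29 + 3.5Q + 16, so Q_t = 3.3333. Buyers pay P_b = 56.6667; sellers receive P_s = P_b - 16 = 40.6667.
Tax revenue = t x Q_t = 16 x 3.3333 = 53.3333.

53.33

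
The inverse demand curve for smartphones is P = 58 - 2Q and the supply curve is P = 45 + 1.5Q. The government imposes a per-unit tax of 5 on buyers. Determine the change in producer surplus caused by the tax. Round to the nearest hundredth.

Pre-tax equilibrium: 58 - 2Q = 45 + 1.5Q gives Q* = 3.7143, P* = 50.5714.
With the tax, buyers' net willingness to pay falls by 5: (58 - 5) - 2Q = 45 + 1.5Q, so Q_t = 2.2857. Buyers pay P_b = 53.4286; sellers receive P_s = P_b - 5 = 48.4286.
Producers lose the trapezoid between P_s and P* out to Q_t plus the triangle from Q_t to Q*: change in PS = 3.9184 - 10.3469 = -6.4286.

-6.43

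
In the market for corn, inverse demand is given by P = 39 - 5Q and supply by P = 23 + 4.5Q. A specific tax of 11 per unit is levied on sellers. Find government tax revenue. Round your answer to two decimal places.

5.79

Without the tax, 39 - 5Q = 23 + 4.5Q so Q* = 1.6842 and P* = 30.5789.
With the tax, sellers need 11 more per unit: 39 - 5Q = 23 + 4.5Q + 11, so Q_t = 0.5263. Buyers pay P_b = 36.3684; sellers receive P_s = P_b - 11 = 25.3684.
Tax revenue = t x Q_t = 11 x 0.5263 = 5.7895.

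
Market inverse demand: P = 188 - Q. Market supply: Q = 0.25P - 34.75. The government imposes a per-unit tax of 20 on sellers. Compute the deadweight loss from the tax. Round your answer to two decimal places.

Rewriting supply in inverse form: P = 139 + 4Q.
Without the tax, 188 - Q = 139 + 4Q so Q* = 9.8 and P* = 178.2.
With the tax, sellers need 20 more per unit: 188 - Q = 139 + 4Q + 20, so Q_t = 5.8. Buyers pay P_b = 182.2; sellers receive P_s = P_b - 20 = 162.2.
The welfare triangle lost has base Q* - Q_t = 4 and height t = 20, so DWL = (1/2)(4)(20) = 40.

40.00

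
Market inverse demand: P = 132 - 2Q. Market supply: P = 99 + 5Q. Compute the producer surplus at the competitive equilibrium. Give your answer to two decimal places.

Equilibrium: 132 - 2Q = 99 + 5Q, so Q* = 4.7143 and P* = 122.5714.
PS is the area between P* and the supply curve from 0 to Q*: (1/2)(4.7143)(23.5714) = 55.5612.

55.56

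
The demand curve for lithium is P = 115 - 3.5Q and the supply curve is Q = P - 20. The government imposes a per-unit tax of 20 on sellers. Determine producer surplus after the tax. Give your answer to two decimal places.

Rewriting supply in inverse form: P = 20 + Q.
Pre-tax equilibrium: 115 - 3.5Q = 20 + Q gives Q* = 21.1111, P* = 41.1111.
A tax on sellers shifts supply up by 20: 115 - 3.5Q = 20 + Q + 20, so Q_t = 16.6667. Buyers pay P_b = 56.6667; sellers receive P_s = P_b - 20 = 36.6667.
Producer surplus is the triangle above supply below P_s: (1/2)(16.6667)(36.6667 - 20) = 138.8889.

138.89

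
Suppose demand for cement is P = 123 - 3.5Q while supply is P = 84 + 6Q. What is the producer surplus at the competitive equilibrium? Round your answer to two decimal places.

50.56

Equilibrium: 123 - 3.5Q = 84 + 6Q, so Q* = 4.1053 and P* = 108.6316.
The supply curve's price intercept is 84, so PS = (1/2)(Q*)(P* - 84) = (1/2)(4.1053)(24.6316) = 50.5596.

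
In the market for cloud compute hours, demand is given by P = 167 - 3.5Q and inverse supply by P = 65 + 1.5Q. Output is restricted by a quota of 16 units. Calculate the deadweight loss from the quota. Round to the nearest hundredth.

48.40

Without the quota, 167 - 3.5Q = 65 + 1.5Q gives Q* = 20.4.
At Q = 16 the demand price is 167 - 3.5(16) = 111 and the supply price is 65 + 1.5(16) = 89.
DWL = (1/2)(gap between curves at 16) x (Q* - 16) = (1/2)(22)(4.4) = 48.4.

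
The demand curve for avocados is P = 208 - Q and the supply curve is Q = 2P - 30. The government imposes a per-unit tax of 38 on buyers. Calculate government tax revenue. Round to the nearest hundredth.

Rewriting supply in inverse form: P = 15 + 0.5Q.
Pre-tax equilibrium: 208 - Q = 15 + 0.5Q gives Q* = 128.6667, P* = 79.3333.
A tax on buyers shifts demand down by 38: (208 - 38) - Q = 15 + 0.5Q, so Q_t = 103.3333. Buyers pay P_b = 104.6667; sellers receive P_s = P_b - 38 = 66.6667.
Tax revenue = t x Q_t = 38 x 103.3333 = 3926.6667.

3926.67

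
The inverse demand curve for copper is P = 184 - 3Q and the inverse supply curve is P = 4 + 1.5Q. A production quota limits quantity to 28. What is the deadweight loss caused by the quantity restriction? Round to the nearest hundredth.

Unrestricted equilibrium: Q* = (184 - 4)/(3 + 1.5) = 40.
At Q = 28 the demand price is 184 - 3(28) = 100 and the supply price is 4 + 1.5(28) = 46.
Deadweight loss is the triangle between the curves from 28 to 40: (1/2)(100 - 46)(40 - 28) = 324.

324.00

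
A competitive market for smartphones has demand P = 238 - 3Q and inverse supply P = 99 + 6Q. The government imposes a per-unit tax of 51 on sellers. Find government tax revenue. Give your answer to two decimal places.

498.67

Without the tax, 238 - 3Q = 99 + 6Q so Q* = 15.4444 and P* = 191.6667.
With the tax, sellers need 51 more per unit: 238 - 3Q = 99 + 6Q + 51, so Q_t = 9.7778. Buyers pay P_b = 208.6667; sellers receive P_s = P_b - 51 = 157.6667.
Tax revenue = t x Q_t = 51 x 9.7778 = 498.6667.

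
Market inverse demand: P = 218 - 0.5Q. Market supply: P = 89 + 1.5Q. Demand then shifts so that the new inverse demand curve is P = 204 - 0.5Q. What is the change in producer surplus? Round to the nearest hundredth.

Initial equilibrium: Q_0 = 64.5, P_0 = 185.75; CS_0 = (1/2)(64.5)(32.25) = 1040.0625, PS_0 = (1/2)(64.5)(96.75) = 3120.1875.
New equilibrium: 204 - 0.5Q = 89 + 1.5Q gives Q_1 = 57.5, P_1 = 175.25; CS_1 = 826.5625, PS_1 = 2479.6875.
Change in producer surplus = 2479.6875 - 3120.1875 = -640.5.

-640.50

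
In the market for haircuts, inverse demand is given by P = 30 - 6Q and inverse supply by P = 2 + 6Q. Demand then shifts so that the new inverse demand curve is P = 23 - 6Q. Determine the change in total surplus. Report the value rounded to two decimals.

-14.29

Initial equilibrium: Q_0 = 2.3333, P_0 = 16; CS_0 = (1/2)(2.3333)(14) = 16.3333, PS_0 = (1/2)(2.3333)(14) = 16.3333.
New equilibrium: 23 - 6Q = 2 + 6Q gives Q_1 = 1.75, P_1 = 12.5; CS_1 = 9.1875, PS_1 = 9.1875.
Change in total surplus = (9.1875 + 9.1875) - (16.3333 + 16.3333) = -14.2917.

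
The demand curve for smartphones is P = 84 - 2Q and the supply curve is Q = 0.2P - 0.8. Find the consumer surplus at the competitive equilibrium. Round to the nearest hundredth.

Rewriting supply in inverse form: P = 4 + 5Q.
Equilibrium: 84 - 2Q = 4 + 5Q, so Q* = 11.4286 and P* = 61.1429.
CS is the area between the demand curve and P* from 0 to Q*: (1/2)(11.4286)(22.8571) = 130.6122.

130.61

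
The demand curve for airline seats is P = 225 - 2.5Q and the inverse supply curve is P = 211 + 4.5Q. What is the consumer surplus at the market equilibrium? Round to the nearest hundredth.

5.00

Setting demand equal to supply, 14 = 7Q, so Q* = 2 and P* = 220.
Consumer surplus is the triangle under demand above P*: (1/2)(2)(225 - 220) = (1/2)(2)(5) = 5.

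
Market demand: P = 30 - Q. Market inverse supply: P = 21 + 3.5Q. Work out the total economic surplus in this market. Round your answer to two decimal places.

Set 30 - Q = 21 + 3.5Q, which gives 9 = 4.5Q, so Q* = 2 and P* = 30 - (2) = 28.
CS = (1/2)(2)(2) = 2 and PS = (1/2)(2)(7) = 7, so total surplus = 9.

9.00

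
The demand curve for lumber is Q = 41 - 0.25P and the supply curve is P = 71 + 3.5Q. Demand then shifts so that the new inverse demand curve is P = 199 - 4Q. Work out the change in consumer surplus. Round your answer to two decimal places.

275.02

Rewriting demand in inverse form: P = 164 - 4Q.
Initial equilibrium: Q_0 = 12.4, P_0 = 114.4; CS_0 = (1/2)(12.4)(49.6) = 307.52, PS_0 = (1/2)(12.4)(43.4) = 269.08.
New equilibrium: 199 - 4Q = 71 + 3.5Q gives Q_1 = 17.0667, P_1 = 130.7333; CS_1 = 582.5422, PS_1 = 509.7244.
Change in consumer surplus = 582.5422 - 307.52 = 275.0222.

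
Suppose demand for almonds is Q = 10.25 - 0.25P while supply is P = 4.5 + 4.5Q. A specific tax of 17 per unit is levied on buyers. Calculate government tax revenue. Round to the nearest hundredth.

39.00

Rewriting demand in inverse form: P = 41 - 4Q.
Pre-tax equilibrium: 41 - 4Q = 4.5 + 4.5Q gives Q* = 4.2941, P* = 23.8235.
With the tax, buyers' net willingness to pay falls by 17: (41 - 17) - 4Q = 4.5 + 4.5Q, so Q_t = 2.2941. Buyers pay P_b = 31.8235; sellers receive P_s = P_b - 17 = 14.8235.
Revenue is the tax times quantity traded: 17 x 2.2941 = 39.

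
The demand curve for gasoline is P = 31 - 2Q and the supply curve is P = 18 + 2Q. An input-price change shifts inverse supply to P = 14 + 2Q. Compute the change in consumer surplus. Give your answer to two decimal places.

7.50

Initial equilibrium: Q_0 = 3.25, P_0 = 24.5; CS_0 = (1/2)(3.25)(6.5) = 10.5625, PS_0 = (1/2)(3.25)(6.5) = 10.5625.
New equilibrium: 31 - 2Q = 14 + 2Q gives Q_1 = 4.25, P_1 = 22.5; CS_1 = 18.0625, PS_1 = 18.0625.
Change in consumer surplus = 18.0625 - 10.5625 = 7.5.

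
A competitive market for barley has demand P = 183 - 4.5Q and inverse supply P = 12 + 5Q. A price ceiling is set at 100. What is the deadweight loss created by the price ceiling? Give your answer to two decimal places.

Free-market equilibrium: 183 - 4.5Q = 12 + 5Q gives Q* = 18, P* = 102.
At P = 100, sellers supply (100 - 12)/5 = 17.6 while buyers want more, so the quantity traded is 17.6 at price 100.
At Q = 17.6 the demand price is 103.8 and the supply price is 100. Deadweight loss is the triangle between the curves from 17.6 to 18: (1/2)(103.8 - 100)(18 - 17.6) = 0.76.

0.76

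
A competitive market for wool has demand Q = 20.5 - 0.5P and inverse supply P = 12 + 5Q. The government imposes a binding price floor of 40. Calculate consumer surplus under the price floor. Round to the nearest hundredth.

0.25

Rewriting demand in inverse form: P = 41 - 2Q.
Without the control, 41 - 2Q = 12 + 5Q so Q* = 4.1429 and P* = 32.7143.
At the floor price 40, quantity demanded is (41 - 40)/2 = 0.5; demand is the short side, so Q = 0.5 trades at P = 40.
CS is the triangle under demand above 40: (1/2)(0.5)(41 - 40) = 0.25.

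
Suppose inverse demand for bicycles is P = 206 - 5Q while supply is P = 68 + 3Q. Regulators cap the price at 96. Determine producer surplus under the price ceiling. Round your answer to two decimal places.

Without the control, 206 - 5Q = 68 + 3Q so Q* = 17.25 and P* = 119.75.
At P = 96, sellers supply (96 - 68)/3 = 9.3333 while buyers want more, so the quantity traded is 9.3333 at price 96.
PS is the triangle above supply below 96: (1/2)(9.3333)(96 - 68) = 130.6667.

130.67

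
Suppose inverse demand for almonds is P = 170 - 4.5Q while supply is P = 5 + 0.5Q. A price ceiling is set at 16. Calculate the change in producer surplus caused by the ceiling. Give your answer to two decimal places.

Without the control, 170 - 4.5Q = 5 + 0.5Q so Q* = 33 and P* = 21.5.
At P = 16, sellers supply (16 - 5)/0.5 = 22 while buyers want more, so the quantity traded is 22 at price 16.
PS goes from (1/2)(33)(16.5) = 272.25 to 121 (computed as (16 - 5)(22) - (1/2)(0.5)(22)^2), a change of -151.25.

-151.25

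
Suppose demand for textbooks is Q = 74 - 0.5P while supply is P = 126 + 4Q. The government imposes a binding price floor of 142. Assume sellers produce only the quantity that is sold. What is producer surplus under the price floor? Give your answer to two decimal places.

Rewriting demand in inverse form: P = 148 - 2Q.
Free-market equilibrium: 148 - 2Q = 126 + 4Q gives Q* = 3.6667, P* = 140.6667.
At the floor price 142, quantity demanded is (148 - 142)/2 = 3; demand is the short side, so Q = 3 trades at P = 142.
The supply price at Q = 3 is 138. PS is the trapezoid between 142 and supply over [0, 3]: (1/2)[(142 - 126) + (142 - 138)](3) = 30.

30.00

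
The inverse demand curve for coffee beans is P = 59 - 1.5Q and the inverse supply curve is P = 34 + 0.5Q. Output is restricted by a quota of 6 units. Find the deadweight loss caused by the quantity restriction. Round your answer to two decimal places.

Without the quota, 59 - 1.5Q = 34 + 0.5Q gives Q* = 12.5.
At Q = 6 the demand price is 59 - 1.5(6) = 50 and the supply price is 34 + 0.5(6) = 37.
DWL = (1/2)(gap between curves at 6) x (Q* - 6) = (1/2)(13)(6.5) = 42.25.

42.25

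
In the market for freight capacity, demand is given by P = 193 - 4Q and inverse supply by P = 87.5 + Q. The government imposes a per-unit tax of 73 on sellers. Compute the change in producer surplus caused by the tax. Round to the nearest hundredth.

-201.48

Without the tax, 193 - 4Q = 87.5 + Q so Q* = 21.1 and P* = 108.6.
With the tax, sellers need 73 more per unit: 193 - 4Q = 87.5 + Q + 73, so Q_t = 6.5. Buyers pay P_b = 167; sellers receive P_s = P_b - 73 = 94.
PS falls from (1/2)(21.1)(21.1) = 222.605 to (1/2)(6.5)(6.5) = 21.125, a change of -201.48.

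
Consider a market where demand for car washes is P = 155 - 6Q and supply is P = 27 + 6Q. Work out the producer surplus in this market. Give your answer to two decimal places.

Set 155 - 6Q = 27 + 6Q, which gives 128 = 12Q, so Q* = 10.6667 and P* = 155 - 6(10.6667) = 91.
The supply curve's price intercept is 27, so PS = (1/2)(Q*)(P* - 27) = (1/2)(10.6667)(64) = 341.3333.

341.33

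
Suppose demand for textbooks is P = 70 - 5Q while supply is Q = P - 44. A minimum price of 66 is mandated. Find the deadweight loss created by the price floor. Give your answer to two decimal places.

Rewriting supply in inverse form: P = 44 + Q.
Without the control, 70 - 5Q = 44 + Q so Q* = 4.3333 and P* = 48.3333.
At the floor price 66, quantity demanded is (70 - 66)/5 = 0.8; demand is the short side, so Q = 0.8 trades at P = 66.
At Q = 0.8 the demand price is 66 and the supply price is 44.8. Deadweight loss is the triangle between the curves from 0.8 to 4.3333: (1/2)(66 - 44.8)(4.3333 - 0.8) = 37.4533.

37.45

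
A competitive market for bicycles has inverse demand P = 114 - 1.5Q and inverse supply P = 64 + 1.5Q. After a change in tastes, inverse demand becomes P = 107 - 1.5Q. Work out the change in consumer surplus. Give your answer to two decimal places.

Initial equilibrium: Q_0 = 16.6667, P_0 = 89; CS_0 = (1/2)(16.6667)(25) = 208.3333, PS_0 = (1/2)(16.6667)(25) = 208.3333.
New equilibrium: 107 - 1.5Q = 64 + 1.5Q gives Q_1 = 14.3333, P_1 = 85.5; CS_1 = 154.0833, PS_1 = 154.0833.
Change in consumer surplus = 154.0833 - 208.3333 = -54.25.

-54.25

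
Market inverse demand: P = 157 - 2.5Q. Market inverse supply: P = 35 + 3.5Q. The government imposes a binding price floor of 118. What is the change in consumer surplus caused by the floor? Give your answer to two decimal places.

-212.61

Free-market equilibrium: 157 - 2.5Q = 35 + 3.5Q gives Q* = 20.3333, P* = 106.1667.
At P = 118, buyers demand (157 - 118)/2.5 = 15.6 while sellers would supply more, so the quantity traded is 15.6 at price 118.
CS goes from (1/2)(20.3333)(50.8333) = 516.8056 to 304.2 (computed as (157 - 118)(15.6) - (1/2)(2.5)(15.6)^2), a change of -212.6056.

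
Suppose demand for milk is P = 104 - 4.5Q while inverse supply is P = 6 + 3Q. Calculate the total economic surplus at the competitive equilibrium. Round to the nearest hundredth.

640.27

Equilibrium: 104 - 4.5Q = 6 + 3Q, so Q* = 13.0667 and P* = 45.2.
Total surplus is the full triangle between the curves from 0 to Q*: (1/2)(13.0667)(104 - 6) = 640.2667.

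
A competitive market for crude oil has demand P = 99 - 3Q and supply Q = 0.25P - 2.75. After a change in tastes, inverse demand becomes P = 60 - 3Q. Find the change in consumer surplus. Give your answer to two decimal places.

-163.56

Rewriting supply in inverse form: P = 11 + 4Q.
Initial equilibrium: Q_0 = 12.5714, P_0 = 61.2857; CS_0 = (1/2)(12.5714)(37.7143) = 237.0612, PS_0 = (1/2)(12.5714)(50.2857) = 316.0816.
New equilibrium: 60 - 3Q = 11 + 4Q gives Q_1 = 7, P_1 = 39; CS_1 = 73.5, PS_1 = 98.
Change in consumer surplus = 73.5 - 237.0612 = -163.5612.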